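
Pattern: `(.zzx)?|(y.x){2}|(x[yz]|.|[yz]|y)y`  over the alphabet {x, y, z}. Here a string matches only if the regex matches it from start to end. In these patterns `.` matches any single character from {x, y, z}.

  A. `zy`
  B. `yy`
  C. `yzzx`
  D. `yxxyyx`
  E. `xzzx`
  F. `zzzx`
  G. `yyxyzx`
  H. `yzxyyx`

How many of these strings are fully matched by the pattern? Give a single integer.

8

A → match
B → match
C → match
D → match
E → match
F → match
G → match
H → match
Total matched: 8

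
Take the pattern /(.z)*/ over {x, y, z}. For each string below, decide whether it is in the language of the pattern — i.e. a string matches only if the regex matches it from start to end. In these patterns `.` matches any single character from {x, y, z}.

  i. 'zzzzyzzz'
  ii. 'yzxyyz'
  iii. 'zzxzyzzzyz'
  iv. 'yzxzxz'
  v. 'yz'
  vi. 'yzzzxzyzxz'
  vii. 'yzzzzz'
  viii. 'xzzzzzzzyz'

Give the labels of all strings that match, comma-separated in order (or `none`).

i → match
ii → no match
iii → match
iv → match
v → match
vi → match
vii → match
viii → match

i, iii, iv, v, vi, vii, viii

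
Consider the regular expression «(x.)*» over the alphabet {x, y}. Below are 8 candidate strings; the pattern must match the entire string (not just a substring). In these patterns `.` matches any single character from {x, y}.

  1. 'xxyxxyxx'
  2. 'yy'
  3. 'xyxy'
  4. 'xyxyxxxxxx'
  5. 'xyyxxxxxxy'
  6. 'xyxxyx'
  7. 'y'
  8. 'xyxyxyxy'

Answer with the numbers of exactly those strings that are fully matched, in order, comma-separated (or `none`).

3, 4, 8

1 → no match
2 → no match
3 → match
4 → match
5 → no match
6 → no match
7 → no match
8 → match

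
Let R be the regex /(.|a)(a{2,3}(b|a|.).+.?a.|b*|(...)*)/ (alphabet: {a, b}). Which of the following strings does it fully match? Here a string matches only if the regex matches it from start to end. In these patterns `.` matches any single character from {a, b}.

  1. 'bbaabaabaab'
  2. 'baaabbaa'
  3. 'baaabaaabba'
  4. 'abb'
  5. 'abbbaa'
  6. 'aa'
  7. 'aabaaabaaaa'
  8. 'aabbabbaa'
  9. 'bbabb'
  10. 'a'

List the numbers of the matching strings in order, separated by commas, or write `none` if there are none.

2, 4, 10

1. 'bbaabaabaab' → no match
2. 'baaabbaa' → match
3. 'baaabaaabba' → no match
4. 'abb' → match
5. 'abbbaa' → no match
6. 'aa' → no match
7. 'aabaaabaaaa' → no match
8. 'aabbabbaa' → no match
9. 'bbabb' → no match
10. 'a' → match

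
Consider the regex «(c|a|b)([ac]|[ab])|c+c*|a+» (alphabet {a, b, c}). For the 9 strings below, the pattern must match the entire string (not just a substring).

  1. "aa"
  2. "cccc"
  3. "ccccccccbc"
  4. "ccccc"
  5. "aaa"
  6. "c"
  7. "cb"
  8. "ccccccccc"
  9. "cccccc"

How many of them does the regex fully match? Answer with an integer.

1 → match
2 → match
3 → no match
4 → match
5 → match
6 → match
7 → match
8 → match
9 → match
Total matched: 8

8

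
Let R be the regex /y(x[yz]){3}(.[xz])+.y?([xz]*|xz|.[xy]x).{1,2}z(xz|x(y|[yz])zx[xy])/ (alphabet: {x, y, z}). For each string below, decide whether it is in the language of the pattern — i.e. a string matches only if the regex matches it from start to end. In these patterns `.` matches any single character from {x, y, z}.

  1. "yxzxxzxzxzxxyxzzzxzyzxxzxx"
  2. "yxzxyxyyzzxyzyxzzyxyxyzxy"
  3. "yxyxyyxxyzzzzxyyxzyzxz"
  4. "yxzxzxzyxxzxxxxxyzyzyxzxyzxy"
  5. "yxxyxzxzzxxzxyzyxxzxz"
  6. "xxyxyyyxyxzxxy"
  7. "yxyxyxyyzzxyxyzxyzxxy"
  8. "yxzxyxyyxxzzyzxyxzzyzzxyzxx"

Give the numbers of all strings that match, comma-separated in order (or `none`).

none

1 → no match
2 → no match
3 → no match
4 → no match
5 → no match
6 → no match — must start with "yx"
7 → no match
8 → no match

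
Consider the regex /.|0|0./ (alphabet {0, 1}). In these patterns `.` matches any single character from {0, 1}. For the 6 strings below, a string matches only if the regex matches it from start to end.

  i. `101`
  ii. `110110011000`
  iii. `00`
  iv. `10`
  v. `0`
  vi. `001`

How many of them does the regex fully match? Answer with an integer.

2

i → no match
ii → no match
iii → match
iv → no match
v → match
vi → no match
Total matched: 2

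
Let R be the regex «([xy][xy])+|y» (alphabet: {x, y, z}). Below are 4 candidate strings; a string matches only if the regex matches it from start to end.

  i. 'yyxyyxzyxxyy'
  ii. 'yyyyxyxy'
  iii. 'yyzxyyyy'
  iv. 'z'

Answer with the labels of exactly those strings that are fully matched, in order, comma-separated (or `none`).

ii

i. 'yyxyyxzyxxyy' → no match
ii. 'yyyyxyxy' → match
iii. 'yyzxyyyy' → no match
iv. 'z' → no match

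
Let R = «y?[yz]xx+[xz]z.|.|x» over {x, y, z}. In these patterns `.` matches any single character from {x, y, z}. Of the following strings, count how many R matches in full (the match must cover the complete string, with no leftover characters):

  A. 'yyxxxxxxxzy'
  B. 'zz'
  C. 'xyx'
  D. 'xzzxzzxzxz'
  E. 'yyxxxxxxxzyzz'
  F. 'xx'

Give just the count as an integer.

A. 'yyxxxxxxxzy' → match
B. 'zz' → no match
C. 'xyx' → no match
D. 'xzzxzzxzxz' → no match
E → no match
F. 'xx' → no match
Total matched: 1

1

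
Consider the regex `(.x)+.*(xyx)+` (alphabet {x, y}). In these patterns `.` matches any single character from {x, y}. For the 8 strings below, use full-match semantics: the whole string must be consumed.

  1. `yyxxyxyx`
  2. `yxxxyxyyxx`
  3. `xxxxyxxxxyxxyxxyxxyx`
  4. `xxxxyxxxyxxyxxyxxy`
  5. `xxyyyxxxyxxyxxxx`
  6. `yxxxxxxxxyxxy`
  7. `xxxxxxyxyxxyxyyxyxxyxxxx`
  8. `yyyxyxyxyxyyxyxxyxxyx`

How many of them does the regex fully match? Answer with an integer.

1 → no match
2 → no match — must end with `xyx`
3 → match
4 → no match — must end with `xyx`
5 → no match — must end with `xyx`
6 → no match — must end with `xyx`
7 → no match — must end with `xyx`
8 → no match
Total matched: 1

1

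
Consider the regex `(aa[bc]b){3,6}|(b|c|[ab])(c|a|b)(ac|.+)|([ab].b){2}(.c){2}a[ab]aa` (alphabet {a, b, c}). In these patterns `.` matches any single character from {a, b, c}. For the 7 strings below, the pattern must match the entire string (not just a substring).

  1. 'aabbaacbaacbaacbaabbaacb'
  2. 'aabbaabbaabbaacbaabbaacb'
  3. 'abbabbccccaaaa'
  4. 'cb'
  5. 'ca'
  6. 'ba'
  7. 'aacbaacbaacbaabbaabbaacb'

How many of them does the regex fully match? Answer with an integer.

4

1 → match
2 → match
3 → match
4. 'cb' → no match
5. 'ca' → no match
6. 'ba' → no match
7 → match
Total matched: 4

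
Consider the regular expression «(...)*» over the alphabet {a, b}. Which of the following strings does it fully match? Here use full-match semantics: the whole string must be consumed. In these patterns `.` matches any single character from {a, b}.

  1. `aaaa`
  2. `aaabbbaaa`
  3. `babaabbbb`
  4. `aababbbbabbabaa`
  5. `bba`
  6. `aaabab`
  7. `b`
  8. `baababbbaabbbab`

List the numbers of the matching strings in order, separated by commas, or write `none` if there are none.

1 → no match
2 → match
3 → match
4 → match
5 → match
6 → match
7 → no match
8 → match

2, 3, 4, 5, 6, 8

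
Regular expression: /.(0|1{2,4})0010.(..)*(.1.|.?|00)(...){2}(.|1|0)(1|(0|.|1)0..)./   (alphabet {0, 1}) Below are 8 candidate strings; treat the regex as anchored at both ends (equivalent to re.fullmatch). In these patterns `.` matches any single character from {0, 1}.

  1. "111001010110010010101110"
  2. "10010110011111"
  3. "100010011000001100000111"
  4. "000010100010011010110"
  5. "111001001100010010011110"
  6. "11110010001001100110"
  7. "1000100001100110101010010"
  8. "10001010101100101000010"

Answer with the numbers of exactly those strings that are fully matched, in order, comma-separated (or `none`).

1, 3, 4, 5, 6, 7, 8

1 → match
2 → no match
3 → match
4 → match
5 → match
6 → match
7 → match
8 → match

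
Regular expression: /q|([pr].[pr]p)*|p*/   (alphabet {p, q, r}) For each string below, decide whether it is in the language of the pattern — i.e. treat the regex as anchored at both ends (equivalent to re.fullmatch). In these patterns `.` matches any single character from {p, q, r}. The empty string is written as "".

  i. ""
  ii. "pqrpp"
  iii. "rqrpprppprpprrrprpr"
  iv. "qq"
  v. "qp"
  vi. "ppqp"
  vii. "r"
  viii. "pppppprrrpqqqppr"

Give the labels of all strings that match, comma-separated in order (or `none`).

i

i → match
ii → no match
iii → no match
iv → no match
v → no match
vi → no match
vii → no match
viii → no match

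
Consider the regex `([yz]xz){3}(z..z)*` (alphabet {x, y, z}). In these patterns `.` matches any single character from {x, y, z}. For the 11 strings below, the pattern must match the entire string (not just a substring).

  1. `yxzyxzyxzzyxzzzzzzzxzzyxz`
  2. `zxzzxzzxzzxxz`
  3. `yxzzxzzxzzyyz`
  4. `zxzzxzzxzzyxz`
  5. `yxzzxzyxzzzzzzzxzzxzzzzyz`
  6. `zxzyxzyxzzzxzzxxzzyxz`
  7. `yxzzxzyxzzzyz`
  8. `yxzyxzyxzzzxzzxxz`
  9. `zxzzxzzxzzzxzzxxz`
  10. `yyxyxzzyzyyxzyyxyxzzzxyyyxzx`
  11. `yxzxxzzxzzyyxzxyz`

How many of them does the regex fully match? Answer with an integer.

1 → match
2 → match
3 → match
4 → match
5 → match
6 → match
7 → match
8 → match
9 → match
10 → no match
11 → no match
Total matched: 9

9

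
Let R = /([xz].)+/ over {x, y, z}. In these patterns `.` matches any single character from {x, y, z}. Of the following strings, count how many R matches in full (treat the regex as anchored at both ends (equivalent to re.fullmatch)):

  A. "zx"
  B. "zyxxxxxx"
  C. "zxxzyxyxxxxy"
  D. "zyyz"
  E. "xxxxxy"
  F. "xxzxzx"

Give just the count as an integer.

4

A. "zx" → match
B. "zyxxxxxx" → match
C. "zxxzyxyxxxxy" → no match
D. "zyyz" → no match
E. "xxxxxy" → match
F. "xxzxzx" → match
Total matched: 4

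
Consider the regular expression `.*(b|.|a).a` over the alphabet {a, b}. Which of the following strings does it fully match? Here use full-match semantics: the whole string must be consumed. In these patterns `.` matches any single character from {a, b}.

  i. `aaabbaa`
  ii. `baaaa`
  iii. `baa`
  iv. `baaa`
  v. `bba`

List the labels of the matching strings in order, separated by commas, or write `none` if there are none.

i, ii, iii, iv, v

i → match
ii → match
iii → match
iv → match
v → match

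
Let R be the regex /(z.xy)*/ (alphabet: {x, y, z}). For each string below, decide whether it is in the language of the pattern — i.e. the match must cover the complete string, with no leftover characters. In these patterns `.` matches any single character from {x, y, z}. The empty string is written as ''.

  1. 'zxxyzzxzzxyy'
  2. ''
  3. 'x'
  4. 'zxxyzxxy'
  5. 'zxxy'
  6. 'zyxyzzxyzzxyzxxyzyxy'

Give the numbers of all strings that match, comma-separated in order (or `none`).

1 → no match
2 → match
3 → no match
4 → match
5 → match
6 → match

2, 4, 5, 6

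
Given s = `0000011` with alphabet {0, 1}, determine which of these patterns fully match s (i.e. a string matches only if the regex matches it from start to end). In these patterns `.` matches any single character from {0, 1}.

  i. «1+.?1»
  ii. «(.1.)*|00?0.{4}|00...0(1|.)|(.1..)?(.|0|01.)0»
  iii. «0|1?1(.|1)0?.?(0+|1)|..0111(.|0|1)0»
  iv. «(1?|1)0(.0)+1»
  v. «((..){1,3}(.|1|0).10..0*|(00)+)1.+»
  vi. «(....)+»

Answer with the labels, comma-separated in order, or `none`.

i → no match — must start with `1`
ii → match
iii → no match
iv → no match — must end with `01`
v → no match
vi → no match

ii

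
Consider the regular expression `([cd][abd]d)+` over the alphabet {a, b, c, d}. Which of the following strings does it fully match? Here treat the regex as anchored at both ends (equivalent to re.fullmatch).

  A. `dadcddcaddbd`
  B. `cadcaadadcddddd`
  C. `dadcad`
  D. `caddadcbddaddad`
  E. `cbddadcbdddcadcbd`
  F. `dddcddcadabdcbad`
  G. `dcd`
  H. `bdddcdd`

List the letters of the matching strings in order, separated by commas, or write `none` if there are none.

A → match
B → no match
C → match
D → match
E → no match
F → no match
G → no match
H → no match

A, C, D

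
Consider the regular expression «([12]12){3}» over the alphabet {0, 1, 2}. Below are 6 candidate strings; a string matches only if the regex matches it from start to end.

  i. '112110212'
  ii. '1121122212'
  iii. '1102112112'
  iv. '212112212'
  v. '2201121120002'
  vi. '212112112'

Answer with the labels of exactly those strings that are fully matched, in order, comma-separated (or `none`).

i → no match
ii → no match
iii → no match
iv → match
v → no match — must end with '12'
vi → match

iv, vi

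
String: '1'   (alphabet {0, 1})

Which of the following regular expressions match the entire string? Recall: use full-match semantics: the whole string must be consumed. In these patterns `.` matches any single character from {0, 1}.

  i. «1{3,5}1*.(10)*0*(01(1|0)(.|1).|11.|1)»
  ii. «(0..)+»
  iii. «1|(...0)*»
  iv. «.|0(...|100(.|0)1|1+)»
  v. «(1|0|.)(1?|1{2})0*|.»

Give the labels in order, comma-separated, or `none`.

iii, iv, v

i → no match
ii → no match — must start with '0'
iii → match
iv → match
v → match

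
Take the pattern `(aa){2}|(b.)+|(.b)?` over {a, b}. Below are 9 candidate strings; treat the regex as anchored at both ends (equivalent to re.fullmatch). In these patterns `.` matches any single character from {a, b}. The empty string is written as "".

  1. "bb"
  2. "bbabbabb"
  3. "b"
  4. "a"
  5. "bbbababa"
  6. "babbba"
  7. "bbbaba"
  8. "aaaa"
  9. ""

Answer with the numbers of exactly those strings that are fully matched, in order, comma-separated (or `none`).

1, 5, 6, 7, 8, 9

1. "bb" → match
2. "bbabbabb" → no match
3. "b" → no match
4. "a" → no match
5. "bbbababa" → match
6. "babbba" → match
7. "bbbaba" → match
8. "aaaa" → match
9. "" → match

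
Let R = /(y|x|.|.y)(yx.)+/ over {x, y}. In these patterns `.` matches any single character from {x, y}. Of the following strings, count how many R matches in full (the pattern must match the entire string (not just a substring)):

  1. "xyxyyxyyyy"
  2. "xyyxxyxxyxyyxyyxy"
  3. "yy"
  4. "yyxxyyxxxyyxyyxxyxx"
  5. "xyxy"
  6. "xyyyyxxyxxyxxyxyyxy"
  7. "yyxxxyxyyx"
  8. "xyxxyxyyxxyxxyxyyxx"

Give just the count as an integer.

1 → no match
2 → match
3 → no match
4 → no match
5 → match
6 → no match
7 → no match
8 → match
Total matched: 3

3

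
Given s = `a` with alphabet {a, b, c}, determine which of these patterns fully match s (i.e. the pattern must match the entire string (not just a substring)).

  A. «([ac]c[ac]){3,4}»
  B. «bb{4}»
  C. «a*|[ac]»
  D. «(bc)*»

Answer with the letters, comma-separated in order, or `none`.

C

A → no match
B → no match — must start with `bb`
C → match
D → no match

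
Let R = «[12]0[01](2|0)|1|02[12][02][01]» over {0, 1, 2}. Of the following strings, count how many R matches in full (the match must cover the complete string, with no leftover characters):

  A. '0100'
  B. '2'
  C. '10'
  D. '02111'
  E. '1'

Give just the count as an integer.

A → no match
B → no match
C → no match
D → no match
E → match
Total matched: 1

1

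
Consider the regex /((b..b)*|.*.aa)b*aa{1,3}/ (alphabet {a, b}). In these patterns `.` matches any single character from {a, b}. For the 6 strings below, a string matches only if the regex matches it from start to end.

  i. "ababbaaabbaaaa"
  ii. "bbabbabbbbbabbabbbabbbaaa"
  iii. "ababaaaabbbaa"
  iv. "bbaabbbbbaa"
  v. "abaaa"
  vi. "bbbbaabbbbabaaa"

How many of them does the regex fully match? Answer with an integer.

i → match
ii → no match
iii → match
iv. "bbaabbbbbaa" → match
v. "abaaa" → no match
vi → no match
Total matched: 3

3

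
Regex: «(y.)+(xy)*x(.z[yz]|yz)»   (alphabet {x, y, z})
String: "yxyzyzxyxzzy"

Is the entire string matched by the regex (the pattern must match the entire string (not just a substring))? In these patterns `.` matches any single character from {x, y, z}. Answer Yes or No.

Yes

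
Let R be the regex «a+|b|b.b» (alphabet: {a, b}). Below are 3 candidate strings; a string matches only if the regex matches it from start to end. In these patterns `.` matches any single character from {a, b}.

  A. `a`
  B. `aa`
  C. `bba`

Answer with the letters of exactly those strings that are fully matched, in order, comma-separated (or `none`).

A, B

A → match
B → match
C → no match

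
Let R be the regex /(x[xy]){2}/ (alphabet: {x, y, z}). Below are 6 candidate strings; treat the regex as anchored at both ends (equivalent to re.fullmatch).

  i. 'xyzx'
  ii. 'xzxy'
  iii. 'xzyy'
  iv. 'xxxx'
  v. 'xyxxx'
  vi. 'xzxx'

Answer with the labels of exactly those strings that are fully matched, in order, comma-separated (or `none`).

i. 'xyzx' → no match
ii. 'xzxy' → no match
iii. 'xzyy' → no match
iv. 'xxxx' → match
v. 'xyxxx' → no match
vi. 'xzxx' → no match

iv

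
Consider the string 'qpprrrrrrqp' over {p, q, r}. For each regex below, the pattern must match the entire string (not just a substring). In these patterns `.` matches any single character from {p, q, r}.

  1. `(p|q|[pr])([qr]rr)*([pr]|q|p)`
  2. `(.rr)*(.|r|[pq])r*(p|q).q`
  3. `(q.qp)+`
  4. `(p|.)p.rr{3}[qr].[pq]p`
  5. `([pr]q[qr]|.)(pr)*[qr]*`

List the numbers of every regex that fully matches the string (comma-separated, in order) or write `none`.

4

1 → no match
2 → no match — must end with 'q'
3 → no match
4 → match
5 → no match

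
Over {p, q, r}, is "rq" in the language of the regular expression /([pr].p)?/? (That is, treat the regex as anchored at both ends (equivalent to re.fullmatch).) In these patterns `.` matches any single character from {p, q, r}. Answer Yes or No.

No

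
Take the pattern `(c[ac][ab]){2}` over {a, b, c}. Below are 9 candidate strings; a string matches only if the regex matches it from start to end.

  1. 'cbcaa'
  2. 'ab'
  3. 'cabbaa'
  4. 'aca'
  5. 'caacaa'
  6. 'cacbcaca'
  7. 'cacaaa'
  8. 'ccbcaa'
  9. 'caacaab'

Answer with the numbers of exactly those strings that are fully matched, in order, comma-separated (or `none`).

1 → no match
2 → no match — must start with 'c'
3 → no match
4 → no match — must start with 'c'
5 → match
6 → no match
7 → no match
8 → match
9 → no match

5, 8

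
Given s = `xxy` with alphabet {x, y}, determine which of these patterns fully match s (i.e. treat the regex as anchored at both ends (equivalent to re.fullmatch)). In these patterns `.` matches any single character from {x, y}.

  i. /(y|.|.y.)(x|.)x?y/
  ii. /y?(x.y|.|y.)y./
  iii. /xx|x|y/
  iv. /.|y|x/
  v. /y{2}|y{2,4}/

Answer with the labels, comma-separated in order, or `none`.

i → match
ii → no match
iii → no match
iv → no match
v → no match — must start with `y`

i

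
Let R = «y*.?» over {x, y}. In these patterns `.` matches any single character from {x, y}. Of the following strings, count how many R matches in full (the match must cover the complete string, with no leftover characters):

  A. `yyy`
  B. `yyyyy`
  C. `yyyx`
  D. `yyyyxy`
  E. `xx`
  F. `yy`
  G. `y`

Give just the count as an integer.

5

A → match
B → match
C → match
D → no match
E → no match
F → match
G → match
Total matched: 5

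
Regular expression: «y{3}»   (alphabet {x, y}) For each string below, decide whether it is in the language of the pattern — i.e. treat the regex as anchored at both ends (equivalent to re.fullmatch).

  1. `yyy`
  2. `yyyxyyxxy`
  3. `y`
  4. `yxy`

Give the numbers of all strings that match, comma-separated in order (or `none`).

1

1. `yyy` → match
2. `yyyxyyxxy` → no match
3. `y` → no match
4. `yxy` → no match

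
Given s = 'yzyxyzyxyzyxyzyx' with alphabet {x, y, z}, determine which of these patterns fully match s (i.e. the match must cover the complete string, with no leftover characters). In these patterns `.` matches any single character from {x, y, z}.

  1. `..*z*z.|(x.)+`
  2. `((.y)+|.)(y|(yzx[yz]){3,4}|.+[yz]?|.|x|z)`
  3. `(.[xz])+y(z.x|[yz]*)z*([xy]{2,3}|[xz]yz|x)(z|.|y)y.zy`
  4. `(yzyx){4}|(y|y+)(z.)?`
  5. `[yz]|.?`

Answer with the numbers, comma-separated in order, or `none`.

2, 4

1 → no match
2 → match
3 → no match — must end with 'zy'
4 → match
5 → no match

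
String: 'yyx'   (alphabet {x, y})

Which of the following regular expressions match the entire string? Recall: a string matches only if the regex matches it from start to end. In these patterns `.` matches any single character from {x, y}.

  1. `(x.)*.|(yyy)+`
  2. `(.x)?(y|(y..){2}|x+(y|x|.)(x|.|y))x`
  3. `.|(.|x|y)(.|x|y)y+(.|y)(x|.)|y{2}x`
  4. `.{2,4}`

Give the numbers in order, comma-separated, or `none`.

3, 4

1 → no match
2 → no match
3 → match
4 → match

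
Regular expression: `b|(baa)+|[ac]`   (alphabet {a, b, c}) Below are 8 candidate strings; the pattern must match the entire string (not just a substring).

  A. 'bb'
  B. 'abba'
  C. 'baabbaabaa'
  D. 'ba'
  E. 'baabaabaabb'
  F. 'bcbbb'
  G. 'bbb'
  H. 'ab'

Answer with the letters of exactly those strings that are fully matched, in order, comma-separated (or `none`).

A. 'bb' → no match
B. 'abba' → no match
C. 'baabbaabaa' → no match
D. 'ba' → no match
E. 'baabaabaabb' → no match
F. 'bcbbb' → no match
G. 'bbb' → no match
H. 'ab' → no match

none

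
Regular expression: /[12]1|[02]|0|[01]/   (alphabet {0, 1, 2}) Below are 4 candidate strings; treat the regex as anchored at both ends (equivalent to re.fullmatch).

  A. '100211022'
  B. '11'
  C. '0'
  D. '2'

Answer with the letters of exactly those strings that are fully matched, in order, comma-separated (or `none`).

A → no match
B → match
C → match
D → match

B, C, D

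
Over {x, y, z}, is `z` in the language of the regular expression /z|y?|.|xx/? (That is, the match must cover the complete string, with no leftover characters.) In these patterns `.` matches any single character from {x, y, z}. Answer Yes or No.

Yes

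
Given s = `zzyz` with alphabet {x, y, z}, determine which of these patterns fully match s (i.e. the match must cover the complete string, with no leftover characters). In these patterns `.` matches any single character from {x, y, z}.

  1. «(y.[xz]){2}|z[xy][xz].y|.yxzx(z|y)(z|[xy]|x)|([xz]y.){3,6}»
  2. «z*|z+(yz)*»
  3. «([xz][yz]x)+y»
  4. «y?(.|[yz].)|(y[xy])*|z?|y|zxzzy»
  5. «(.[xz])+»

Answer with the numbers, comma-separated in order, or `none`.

1 → no match
2 → match
3 → no match — must end with `xy`
4 → no match
5 → match

2, 5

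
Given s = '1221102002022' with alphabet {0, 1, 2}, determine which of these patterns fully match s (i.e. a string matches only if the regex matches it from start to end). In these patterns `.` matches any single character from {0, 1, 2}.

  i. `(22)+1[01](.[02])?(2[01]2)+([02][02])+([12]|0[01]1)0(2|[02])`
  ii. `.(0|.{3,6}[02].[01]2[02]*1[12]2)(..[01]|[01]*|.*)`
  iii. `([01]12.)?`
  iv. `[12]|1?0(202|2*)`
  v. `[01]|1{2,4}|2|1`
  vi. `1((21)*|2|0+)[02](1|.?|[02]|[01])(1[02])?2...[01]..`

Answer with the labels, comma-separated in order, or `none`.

i → no match — must start with '22'
ii → no match
iii → no match
iv → no match
v → no match
vi → match

vi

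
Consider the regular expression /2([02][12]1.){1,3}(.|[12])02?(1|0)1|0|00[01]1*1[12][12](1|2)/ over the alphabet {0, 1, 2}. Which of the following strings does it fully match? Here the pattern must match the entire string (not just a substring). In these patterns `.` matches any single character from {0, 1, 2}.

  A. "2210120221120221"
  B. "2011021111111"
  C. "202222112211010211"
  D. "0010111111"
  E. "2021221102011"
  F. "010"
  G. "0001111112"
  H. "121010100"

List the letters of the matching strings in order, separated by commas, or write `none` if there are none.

E, G

A → no match
B → no match
C → no match
D. "0010111111" → no match
E → match
F. "010" → no match
G. "0001111112" → match
H. "121010100" → no match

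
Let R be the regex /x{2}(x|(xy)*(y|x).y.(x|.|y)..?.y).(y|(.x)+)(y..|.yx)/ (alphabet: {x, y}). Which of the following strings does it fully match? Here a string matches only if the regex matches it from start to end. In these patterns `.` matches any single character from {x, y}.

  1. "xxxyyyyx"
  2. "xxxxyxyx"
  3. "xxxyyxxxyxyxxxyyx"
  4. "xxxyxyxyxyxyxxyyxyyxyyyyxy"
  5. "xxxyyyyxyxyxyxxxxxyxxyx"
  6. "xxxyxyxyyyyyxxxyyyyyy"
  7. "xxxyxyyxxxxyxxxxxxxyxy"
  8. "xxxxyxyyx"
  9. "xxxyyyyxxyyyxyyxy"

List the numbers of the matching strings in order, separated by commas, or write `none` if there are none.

1 → match
2 → match
3 → match
4 → match
5 → match
6 → match
7 → match
8 → match
9 → match

1, 2, 3, 4, 5, 6, 7, 8, 9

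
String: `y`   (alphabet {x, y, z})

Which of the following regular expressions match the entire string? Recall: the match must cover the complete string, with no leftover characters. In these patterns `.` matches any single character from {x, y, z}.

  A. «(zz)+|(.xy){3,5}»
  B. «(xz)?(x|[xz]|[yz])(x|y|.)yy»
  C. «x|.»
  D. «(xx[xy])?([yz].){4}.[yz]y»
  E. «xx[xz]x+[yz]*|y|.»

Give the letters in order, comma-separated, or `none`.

C, E

A → no match
B → no match — must end with `yy`
C → match
D → no match
E → match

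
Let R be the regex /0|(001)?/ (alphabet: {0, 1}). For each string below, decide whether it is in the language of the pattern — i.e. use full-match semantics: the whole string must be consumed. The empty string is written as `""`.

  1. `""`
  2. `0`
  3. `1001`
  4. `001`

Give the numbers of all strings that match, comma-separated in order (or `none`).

1, 2, 4

1 → match
2 → match
3 → no match
4 → match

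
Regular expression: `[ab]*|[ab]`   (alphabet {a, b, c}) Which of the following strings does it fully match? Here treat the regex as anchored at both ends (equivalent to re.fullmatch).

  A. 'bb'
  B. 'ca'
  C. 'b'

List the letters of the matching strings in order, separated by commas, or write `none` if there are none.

A. 'bb' → match
B. 'ca' → no match
C. 'b' → match

A, C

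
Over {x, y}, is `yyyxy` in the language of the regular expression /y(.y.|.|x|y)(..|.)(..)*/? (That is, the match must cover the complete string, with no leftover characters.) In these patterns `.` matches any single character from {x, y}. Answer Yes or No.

Yes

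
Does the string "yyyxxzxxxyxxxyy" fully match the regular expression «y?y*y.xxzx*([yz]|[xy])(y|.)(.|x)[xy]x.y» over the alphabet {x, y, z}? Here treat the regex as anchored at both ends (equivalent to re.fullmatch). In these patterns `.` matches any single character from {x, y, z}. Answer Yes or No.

Yes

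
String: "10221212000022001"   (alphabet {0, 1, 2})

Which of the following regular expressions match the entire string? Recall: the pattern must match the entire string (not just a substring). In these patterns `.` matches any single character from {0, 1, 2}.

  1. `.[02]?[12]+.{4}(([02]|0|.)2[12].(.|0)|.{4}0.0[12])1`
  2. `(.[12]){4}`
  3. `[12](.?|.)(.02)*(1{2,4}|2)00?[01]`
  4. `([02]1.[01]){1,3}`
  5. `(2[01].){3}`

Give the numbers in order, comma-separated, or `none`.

1

1 → match
2 → no match
3 → no match
4 → no match
5 → no match — must start with "2"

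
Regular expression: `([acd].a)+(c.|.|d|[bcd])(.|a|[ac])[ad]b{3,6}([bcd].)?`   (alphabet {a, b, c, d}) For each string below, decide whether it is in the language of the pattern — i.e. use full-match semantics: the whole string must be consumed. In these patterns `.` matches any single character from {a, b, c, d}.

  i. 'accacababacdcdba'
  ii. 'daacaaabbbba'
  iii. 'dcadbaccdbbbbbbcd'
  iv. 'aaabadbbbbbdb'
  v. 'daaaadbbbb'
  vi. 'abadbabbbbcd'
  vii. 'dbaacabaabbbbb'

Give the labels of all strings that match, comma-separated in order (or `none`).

i → no match
ii → match
iii → match
iv → match
v → match
vi → match
vii → match

ii, iii, iv, v, vi, vii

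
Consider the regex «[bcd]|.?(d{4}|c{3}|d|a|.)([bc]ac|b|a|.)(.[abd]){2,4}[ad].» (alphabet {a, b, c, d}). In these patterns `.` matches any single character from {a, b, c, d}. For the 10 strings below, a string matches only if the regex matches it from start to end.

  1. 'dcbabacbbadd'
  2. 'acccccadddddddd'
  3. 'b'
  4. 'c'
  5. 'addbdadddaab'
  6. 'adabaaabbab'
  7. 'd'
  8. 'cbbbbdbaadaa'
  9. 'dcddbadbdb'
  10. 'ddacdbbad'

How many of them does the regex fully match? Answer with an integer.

10

1. 'dcbabacbbadd' → match
2 → match
3. 'b' → match
4. 'c' → match
5. 'addbdadddaab' → match
6. 'adabaaabbab' → match
7. 'd' → match
8. 'cbbbbdbaadaa' → match
9. 'dcddbadbdb' → match
10. 'ddacdbbad' → match
Total matched: 10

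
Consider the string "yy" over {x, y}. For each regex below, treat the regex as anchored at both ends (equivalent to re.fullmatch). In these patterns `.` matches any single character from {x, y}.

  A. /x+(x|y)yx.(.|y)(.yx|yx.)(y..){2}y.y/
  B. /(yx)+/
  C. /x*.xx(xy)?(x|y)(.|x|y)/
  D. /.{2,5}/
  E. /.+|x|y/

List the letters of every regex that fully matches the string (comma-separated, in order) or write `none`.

D, E

A → no match — must start with "x"
B → no match — must start with "yx"
C → no match
D → match
E → match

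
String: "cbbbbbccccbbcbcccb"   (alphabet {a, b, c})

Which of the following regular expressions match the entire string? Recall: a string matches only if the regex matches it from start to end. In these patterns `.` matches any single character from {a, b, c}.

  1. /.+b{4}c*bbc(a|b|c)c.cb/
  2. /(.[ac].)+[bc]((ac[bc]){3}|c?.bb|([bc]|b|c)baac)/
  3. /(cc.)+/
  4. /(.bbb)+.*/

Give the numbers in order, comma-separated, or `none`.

1, 4

1 → match
2 → no match
3 → no match — must start with "cc"
4 → match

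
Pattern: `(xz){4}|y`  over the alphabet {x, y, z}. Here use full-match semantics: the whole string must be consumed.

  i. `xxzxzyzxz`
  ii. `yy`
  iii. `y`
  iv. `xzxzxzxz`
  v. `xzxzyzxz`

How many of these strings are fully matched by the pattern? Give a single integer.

i. `xxzxzyzxz` → no match
ii. `yy` → no match
iii. `y` → match
iv. `xzxzxzxz` → match
v. `xzxzyzxz` → no match
Total matched: 2

2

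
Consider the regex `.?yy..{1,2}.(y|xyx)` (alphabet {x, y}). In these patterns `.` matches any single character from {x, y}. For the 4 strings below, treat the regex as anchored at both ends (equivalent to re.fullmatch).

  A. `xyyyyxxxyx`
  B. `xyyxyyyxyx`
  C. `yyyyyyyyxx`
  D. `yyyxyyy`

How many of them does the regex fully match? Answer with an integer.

A. `xyyyyxxxyx` → match
B. `xyyxyyyxyx` → match
C. `yyyyyyyyxx` → no match
D. `yyyxyyy` → match
Total matched: 3

3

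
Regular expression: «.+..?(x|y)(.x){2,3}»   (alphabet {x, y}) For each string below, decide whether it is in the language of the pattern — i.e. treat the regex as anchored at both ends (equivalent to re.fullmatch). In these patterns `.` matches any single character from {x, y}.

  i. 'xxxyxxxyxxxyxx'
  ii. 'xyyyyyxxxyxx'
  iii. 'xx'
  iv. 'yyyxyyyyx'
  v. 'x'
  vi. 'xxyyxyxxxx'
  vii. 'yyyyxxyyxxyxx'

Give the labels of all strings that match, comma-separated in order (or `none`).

vi

i → no match
ii. 'xyyyyyxxxyxx' → no match
iii. 'xx' → no match
iv. 'yyyxyyyyx' → no match
v. 'x' → no match
vi. 'xxyyxyxxxx' → match
vii → no match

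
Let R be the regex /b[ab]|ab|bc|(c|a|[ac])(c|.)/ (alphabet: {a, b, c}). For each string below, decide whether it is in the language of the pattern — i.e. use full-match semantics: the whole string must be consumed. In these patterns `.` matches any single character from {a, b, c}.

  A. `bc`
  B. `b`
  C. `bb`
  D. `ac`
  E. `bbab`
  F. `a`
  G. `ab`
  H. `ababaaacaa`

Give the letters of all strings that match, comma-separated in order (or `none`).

A, C, D, G

A. `bc` → match
B. `b` → no match
C. `bb` → match
D. `ac` → match
E. `bbab` → no match
F. `a` → no match
G. `ab` → match
H. `ababaaacaa` → no match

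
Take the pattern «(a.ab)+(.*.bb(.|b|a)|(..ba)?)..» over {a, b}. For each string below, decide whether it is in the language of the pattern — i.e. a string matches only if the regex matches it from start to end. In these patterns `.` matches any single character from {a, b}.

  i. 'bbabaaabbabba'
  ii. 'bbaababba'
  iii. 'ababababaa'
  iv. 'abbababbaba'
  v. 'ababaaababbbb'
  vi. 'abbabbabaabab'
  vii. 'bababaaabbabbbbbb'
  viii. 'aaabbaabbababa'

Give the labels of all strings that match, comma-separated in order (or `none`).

i → no match — must start with 'a'
ii → no match — must start with 'a'
iii → match
iv → no match
v → no match
vi → no match
vii → no match — must start with 'a'
viii → no match

iii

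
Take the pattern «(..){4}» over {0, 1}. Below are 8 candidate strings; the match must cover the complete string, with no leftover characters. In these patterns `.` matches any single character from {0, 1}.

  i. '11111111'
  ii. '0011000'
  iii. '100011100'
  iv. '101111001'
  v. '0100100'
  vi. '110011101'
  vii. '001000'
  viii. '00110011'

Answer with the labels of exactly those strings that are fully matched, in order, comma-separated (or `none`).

i → match
ii → no match
iii → no match
iv → no match
v → no match
vi → no match
vii → no match
viii → match

i, viii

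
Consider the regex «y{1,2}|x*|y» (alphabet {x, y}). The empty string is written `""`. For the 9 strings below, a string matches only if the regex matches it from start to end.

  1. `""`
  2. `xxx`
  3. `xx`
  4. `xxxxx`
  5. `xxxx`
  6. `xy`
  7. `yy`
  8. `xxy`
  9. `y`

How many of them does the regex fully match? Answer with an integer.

7

1 → match
2 → match
3 → match
4 → match
5 → match
6 → no match
7 → match
8 → no match
9 → match
Total matched: 7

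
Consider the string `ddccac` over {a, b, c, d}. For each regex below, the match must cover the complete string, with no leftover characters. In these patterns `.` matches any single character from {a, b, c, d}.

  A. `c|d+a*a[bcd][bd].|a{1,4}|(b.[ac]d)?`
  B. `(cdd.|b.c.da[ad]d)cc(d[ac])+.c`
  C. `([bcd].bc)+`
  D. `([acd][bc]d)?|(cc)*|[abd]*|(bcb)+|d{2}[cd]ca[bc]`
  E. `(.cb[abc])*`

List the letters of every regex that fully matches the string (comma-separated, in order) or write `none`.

A → no match
B → no match
C → no match — must end with `bc`
D → match
E → no match

D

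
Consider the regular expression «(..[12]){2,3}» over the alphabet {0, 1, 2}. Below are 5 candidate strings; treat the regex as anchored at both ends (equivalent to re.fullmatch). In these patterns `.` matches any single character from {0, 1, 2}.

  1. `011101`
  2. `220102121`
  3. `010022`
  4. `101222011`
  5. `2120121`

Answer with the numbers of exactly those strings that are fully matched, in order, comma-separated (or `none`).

1, 4

1. `011101` → match
2. `220102121` → no match
3. `010022` → no match
4. `101222011` → match
5. `2120121` → no match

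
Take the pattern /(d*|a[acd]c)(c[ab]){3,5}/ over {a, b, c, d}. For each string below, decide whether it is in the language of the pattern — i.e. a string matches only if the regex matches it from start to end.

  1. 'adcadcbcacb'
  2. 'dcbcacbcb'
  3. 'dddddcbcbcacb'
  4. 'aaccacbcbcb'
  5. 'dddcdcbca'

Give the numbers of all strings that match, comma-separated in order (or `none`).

2, 3, 4

1 → no match
2 → match
3 → match
4 → match
5 → no match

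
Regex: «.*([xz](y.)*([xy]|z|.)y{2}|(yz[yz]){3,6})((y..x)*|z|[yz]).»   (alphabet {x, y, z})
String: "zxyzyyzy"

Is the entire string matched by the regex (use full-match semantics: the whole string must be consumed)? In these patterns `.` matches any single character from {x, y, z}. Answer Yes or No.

No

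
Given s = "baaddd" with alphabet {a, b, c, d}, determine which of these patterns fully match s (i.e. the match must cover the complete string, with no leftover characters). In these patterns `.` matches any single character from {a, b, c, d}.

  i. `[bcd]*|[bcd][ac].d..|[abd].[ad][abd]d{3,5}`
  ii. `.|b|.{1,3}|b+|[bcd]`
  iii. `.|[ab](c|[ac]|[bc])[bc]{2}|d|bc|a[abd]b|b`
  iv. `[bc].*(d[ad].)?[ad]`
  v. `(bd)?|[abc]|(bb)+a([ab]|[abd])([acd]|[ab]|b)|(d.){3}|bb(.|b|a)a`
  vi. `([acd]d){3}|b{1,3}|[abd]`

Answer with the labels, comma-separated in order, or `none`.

i → match
ii → no match
iii → no match
iv → match
v → no match
vi → no match

i, iv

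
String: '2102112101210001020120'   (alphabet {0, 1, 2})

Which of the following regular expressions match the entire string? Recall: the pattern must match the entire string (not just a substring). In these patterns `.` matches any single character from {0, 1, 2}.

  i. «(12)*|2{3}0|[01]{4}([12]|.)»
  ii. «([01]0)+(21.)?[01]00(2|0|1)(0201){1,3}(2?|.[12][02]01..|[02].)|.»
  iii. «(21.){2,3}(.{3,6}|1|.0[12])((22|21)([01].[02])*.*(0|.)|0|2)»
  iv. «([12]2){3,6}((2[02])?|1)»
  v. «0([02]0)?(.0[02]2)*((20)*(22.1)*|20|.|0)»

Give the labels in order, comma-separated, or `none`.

iii

i → no match
ii → no match
iii → match
iv → no match
v → no match — must start with '0'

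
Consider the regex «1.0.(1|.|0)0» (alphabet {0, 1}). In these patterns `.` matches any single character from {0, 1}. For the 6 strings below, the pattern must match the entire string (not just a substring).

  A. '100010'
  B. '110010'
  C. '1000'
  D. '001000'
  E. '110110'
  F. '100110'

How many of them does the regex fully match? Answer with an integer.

4

A. '100010' → match
B. '110010' → match
C. '1000' → no match
D. '001000' → no match — must start with '1'
E. '110110' → match
F. '100110' → match
Total matched: 4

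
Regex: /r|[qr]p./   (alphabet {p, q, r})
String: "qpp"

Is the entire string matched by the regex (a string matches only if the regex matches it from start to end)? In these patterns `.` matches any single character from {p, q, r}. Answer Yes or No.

Yes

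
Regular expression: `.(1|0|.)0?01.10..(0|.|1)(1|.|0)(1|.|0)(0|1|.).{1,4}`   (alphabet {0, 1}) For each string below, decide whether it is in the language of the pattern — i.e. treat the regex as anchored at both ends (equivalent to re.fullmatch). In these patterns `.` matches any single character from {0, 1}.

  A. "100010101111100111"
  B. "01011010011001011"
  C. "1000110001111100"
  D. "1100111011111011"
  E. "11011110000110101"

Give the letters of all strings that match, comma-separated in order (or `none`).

A → match
B → no match
C → no match
D → match
E → no match

A, D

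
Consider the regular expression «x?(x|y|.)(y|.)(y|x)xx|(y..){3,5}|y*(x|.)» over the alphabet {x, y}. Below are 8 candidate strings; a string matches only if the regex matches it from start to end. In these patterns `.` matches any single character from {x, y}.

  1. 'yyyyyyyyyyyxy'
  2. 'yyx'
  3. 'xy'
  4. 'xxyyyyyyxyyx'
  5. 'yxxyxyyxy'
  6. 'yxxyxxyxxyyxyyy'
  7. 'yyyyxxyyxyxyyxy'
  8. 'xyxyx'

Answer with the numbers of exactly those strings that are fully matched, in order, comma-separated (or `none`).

1 → no match
2. 'yyx' → match
3. 'xy' → no match
4. 'xxyyyyyyxyyx' → no match
5. 'yxxyxyyxy' → match
6 → match
7 → match
8. 'xyxyx' → no match

2, 5, 6, 7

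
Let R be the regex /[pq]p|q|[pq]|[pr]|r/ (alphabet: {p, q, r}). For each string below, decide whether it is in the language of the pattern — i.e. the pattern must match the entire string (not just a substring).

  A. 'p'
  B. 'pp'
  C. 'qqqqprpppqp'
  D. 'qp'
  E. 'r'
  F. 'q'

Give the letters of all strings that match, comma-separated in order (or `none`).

A → match
B → match
C → no match
D → match
E → match
F → match

A, B, D, E, F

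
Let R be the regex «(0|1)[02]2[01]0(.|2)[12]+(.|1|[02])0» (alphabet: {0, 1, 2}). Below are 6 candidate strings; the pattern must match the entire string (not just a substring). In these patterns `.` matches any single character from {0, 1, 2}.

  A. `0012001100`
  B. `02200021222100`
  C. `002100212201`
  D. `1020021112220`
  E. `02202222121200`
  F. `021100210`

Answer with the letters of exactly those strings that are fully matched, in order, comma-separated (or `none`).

A. `0012001100` → no match
B → match
C. `002100212201` → no match — must end with `0`
D → match
E → no match
F. `021100210` → no match

B, D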